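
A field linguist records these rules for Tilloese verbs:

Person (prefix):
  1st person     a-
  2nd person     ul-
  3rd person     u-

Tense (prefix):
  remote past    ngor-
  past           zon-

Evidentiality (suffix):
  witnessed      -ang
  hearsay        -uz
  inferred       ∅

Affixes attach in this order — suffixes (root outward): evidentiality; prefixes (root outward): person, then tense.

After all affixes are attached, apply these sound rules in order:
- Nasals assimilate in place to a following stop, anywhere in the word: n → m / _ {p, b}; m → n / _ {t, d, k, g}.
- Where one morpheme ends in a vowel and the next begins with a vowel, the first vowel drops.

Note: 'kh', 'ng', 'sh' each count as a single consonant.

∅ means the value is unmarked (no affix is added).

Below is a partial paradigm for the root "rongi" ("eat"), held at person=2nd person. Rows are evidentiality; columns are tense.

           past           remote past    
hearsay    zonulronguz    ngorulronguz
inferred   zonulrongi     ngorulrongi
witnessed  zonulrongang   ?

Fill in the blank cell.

ngorulrongang

Attach evidentiality witnessed -ang → rongiang.
Attach person 2nd person ul- → ulrongiang.
Attach tense remote past ngor- → ngorulrongiang.
Nasal assimilation: no change.
Apply vowel deletion: ngorulrongiang → ngorulrongang.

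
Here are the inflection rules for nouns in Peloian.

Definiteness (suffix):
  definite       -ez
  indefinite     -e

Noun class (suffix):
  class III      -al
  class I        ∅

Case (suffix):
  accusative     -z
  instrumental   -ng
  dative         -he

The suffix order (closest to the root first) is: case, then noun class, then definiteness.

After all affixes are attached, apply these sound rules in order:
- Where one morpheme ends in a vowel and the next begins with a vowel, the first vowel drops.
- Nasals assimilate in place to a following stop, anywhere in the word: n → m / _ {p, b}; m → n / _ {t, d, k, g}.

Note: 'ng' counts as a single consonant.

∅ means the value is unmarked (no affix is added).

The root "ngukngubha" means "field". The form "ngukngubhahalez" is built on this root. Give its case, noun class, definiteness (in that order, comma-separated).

Segment: ngukngubha-he-al-ez.
case: -he → dative.
noun class: -al → class III.
definiteness: -ez → definite.

dative, class III, definite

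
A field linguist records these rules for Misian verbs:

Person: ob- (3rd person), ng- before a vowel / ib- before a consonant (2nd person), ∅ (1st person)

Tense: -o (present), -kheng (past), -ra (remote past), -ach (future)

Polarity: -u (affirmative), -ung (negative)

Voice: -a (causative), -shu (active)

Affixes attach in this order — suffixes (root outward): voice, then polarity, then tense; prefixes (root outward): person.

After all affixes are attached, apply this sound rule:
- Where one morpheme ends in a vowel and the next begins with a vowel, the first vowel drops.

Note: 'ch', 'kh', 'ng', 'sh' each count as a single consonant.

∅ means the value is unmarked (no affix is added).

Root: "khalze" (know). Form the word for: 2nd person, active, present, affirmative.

Attach voice active -shu → khalzeshu.
Attach person 2nd person ib- (before consonant 'kh') → ibkhalzeshu.
Attach polarity affirmative -u → ibkhalzeshuu.
Attach tense present -o → ibkhalzeshuuo.
Apply vowel deletion: ibkhalzeshuuo → ibkhalzesho.

ibkhalzesho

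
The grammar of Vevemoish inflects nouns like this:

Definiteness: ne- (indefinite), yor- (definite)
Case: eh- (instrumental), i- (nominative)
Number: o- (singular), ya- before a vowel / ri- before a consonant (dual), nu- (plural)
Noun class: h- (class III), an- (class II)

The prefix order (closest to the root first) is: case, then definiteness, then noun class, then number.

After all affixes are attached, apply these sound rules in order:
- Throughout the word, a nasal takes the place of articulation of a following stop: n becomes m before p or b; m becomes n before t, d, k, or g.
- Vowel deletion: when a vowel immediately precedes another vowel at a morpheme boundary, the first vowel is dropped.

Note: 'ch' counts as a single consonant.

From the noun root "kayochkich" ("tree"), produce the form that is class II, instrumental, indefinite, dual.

Attach case instrumental eh- → ehkayochkich.
Attach definiteness indefinite ne- → neehkayochkich.
Attach noun class class II an- → anneehkayochkich.
Attach number dual ya- (before vowel 'a') → yaanneehkayochkich.
Nasal assimilation: no change.
Apply vowel deletion: yaanneehkayochkich → yannehkayochkich.

yannehkayochkich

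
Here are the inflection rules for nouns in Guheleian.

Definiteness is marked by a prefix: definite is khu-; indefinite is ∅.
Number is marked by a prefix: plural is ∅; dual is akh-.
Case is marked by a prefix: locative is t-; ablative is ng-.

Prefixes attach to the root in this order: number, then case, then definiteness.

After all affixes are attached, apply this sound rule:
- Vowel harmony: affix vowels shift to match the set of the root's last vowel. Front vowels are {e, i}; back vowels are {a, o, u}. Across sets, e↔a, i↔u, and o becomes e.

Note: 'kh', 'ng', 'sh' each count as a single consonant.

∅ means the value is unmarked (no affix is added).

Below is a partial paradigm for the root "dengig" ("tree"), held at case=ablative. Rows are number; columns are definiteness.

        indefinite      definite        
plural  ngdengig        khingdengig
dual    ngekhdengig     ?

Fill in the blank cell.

Attach number dual akh- → akhdengig.
Attach case ablative ng- → ngakhdengig.
Attach definiteness definite khu- → khungakhdengig.
Apply vowel harmony: khungakhdengig → khingekhdengig.

khingekhdengig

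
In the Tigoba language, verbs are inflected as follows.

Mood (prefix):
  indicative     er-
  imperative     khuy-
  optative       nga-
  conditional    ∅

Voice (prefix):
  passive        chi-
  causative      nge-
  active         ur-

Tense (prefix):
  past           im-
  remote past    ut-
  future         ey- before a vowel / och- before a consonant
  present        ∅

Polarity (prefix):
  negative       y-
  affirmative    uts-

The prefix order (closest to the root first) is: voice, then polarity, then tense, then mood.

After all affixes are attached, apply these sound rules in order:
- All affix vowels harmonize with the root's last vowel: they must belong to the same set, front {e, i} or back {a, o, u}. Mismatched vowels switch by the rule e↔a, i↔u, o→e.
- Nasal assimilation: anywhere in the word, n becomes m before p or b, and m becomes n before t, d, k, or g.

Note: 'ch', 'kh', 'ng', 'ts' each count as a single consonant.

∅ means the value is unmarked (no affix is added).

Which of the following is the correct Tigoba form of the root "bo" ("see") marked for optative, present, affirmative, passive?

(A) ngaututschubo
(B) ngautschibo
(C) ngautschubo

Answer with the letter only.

C

Attach voice passive chi- → chibo.
Attach polarity affirmative uts- → utschibo.
tense = present: zero marking, form stays utschibo.
Attach mood optative nga- → ngautschibo.
Apply vowel harmony: ngautschibo → ngautschubo.
Nasal assimilation: no change.
So the correct form is ngautschubo, option (C).
(A) ngaututschubo is wrong: it uses remote past instead of present for tense.
(B) ngautschibo is wrong: it fails to apply the sound rule(s).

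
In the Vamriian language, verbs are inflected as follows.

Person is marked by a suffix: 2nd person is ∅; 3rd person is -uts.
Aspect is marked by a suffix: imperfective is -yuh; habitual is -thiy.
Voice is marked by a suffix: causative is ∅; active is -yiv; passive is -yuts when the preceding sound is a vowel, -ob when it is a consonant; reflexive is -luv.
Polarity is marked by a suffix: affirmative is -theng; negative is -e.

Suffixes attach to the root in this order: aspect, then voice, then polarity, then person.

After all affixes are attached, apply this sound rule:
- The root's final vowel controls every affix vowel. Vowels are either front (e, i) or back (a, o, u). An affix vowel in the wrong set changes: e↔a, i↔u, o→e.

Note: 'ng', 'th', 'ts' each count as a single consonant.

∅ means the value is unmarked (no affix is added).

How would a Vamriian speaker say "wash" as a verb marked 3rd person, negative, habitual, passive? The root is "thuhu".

thuhuthuyobauts

Attach aspect habitual -thiy → thuhuthiy.
Attach voice passive -ob (after consonant 'y') → thuhuthiyob.
Attach polarity negative -e → thuhuthiyobe.
Attach person 3rd person -uts → thuhuthiyobeuts.
Apply vowel harmony: thuhuthiyobeuts → thuhuthuyobauts.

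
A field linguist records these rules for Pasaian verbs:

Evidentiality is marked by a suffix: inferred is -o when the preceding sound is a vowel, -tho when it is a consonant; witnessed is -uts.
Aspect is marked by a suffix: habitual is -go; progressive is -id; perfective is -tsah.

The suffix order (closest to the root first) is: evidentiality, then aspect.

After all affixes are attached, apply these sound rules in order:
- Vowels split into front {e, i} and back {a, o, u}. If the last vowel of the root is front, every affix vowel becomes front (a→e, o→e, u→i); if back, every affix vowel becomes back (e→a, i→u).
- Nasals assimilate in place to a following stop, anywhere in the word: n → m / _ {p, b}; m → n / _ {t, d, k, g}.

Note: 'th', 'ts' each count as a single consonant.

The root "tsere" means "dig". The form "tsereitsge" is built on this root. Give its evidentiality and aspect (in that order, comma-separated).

Segment: tsere-uts-go.
evidentiality: -uts → witnessed.
aspect: -go → habitual.

witnessed, habitual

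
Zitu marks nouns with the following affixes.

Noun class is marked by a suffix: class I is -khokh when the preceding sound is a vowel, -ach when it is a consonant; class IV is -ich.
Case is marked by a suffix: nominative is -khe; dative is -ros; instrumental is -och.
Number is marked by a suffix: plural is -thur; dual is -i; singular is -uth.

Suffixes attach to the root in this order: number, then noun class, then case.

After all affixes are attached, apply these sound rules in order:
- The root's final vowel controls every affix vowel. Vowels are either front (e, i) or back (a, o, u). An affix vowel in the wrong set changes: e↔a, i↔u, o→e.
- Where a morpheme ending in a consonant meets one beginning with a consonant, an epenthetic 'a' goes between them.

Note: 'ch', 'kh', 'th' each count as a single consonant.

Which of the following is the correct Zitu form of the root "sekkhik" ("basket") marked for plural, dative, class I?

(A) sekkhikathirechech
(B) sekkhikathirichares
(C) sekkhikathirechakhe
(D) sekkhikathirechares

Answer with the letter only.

Attach number plural -thur → sekkhikthur.
Attach noun class class I -ach (after consonant 'r') → sekkhikthurach.
Attach case dative -ros → sekkhikthurachros.
Apply vowel harmony: sekkhikthurachros → sekkhikthirechres.
Apply epenthesis: sekkhikthirechres → sekkhikathirechares.
So the correct form is sekkhikathirechares, option (D).
(B) sekkhikathirichares is wrong: it uses class IV instead of class I for noun class.
(A) sekkhikathirechech is wrong: it uses instrumental instead of dative for case.
(C) sekkhikathirechakhe is wrong: it uses nominative instead of dative for case.

D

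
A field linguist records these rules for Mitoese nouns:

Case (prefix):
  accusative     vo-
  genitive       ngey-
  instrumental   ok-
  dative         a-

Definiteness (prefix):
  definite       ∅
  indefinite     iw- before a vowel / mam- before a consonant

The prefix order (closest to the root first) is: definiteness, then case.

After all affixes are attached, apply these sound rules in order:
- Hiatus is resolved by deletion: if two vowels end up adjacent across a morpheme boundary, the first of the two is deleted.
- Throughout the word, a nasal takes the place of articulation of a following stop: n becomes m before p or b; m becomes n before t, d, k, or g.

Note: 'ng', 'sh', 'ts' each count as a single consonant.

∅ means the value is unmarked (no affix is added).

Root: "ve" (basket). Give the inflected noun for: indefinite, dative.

Attach definiteness indefinite mam- (before consonant 'v') → mamve.
Attach case dative a- → amamve.
Vowel deletion: no change.
Nasal assimilation: no change.

amamve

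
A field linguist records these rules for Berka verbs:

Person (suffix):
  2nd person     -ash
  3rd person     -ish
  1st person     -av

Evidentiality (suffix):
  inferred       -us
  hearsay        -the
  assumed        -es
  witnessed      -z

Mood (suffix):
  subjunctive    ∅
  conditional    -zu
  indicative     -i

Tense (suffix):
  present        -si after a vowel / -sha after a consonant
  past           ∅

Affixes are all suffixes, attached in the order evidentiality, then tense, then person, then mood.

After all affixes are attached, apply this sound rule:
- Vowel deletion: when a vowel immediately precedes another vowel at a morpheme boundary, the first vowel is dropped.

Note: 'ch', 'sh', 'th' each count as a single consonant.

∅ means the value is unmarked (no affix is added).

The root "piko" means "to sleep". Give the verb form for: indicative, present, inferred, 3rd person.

Attach evidentiality inferred -us → pikous.
Attach tense present -sha (after consonant 's') → pikoussha.
Attach person 3rd person -ish → pikousshaish.
Attach mood indicative -i → pikousshaishi.
Apply vowel deletion: pikousshaishi → pikusshishi.

pikusshishi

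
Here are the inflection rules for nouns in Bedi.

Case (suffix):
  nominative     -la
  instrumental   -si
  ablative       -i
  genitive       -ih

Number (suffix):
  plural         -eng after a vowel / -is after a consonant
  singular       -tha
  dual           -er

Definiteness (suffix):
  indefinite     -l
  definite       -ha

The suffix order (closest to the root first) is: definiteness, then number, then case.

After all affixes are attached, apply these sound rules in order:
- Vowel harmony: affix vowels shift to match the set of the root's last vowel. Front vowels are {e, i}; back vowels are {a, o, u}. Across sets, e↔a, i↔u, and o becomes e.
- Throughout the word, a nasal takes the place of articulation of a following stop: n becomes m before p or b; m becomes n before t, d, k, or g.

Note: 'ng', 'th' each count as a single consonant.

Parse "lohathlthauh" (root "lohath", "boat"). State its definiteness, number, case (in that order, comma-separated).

indefinite, singular, genitive

Segment: lohath-l-tha-ih.
definiteness: -l → indefinite.
number: -tha → singular.
case: -ih → genitive.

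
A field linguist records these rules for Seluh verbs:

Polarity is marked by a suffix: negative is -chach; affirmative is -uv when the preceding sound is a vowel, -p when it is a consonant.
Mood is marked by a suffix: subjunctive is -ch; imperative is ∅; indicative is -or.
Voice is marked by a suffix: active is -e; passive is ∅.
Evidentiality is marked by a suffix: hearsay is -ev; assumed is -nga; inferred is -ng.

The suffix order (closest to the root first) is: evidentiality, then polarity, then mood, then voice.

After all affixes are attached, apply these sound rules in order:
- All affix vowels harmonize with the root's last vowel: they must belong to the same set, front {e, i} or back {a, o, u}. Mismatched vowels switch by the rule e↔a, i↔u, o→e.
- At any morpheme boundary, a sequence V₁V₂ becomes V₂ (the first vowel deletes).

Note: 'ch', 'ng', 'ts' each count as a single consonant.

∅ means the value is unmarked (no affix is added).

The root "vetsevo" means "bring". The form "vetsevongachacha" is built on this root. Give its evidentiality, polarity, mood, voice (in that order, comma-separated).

Segment: vetsevo-nga-chach-e.
evidentiality: -nga → assumed.
polarity: -chach → negative.
mood: ∅ → imperative.
voice: -e → active.

assumed, negative, imperative, active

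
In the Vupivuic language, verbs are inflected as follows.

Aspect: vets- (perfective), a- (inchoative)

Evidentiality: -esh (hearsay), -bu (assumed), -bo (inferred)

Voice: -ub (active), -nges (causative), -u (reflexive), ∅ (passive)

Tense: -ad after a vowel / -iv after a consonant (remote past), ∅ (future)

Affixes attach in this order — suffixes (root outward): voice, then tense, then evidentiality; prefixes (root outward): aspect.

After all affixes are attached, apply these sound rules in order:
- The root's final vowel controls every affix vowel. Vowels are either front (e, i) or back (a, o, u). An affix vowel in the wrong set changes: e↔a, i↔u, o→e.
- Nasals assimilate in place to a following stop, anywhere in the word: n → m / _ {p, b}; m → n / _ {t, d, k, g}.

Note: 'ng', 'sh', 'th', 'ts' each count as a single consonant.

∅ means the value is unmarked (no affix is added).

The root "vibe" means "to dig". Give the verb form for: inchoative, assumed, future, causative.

evibengesbi

Attach voice causative -nges → vibenges.
tense = future: zero marking, form stays vibenges.
Attach aspect inchoative a- → avibenges.
Attach evidentiality assumed -bu → avibengesbu.
Apply vowel harmony: avibengesbu → evibengesbi.
Nasal assimilation: no change.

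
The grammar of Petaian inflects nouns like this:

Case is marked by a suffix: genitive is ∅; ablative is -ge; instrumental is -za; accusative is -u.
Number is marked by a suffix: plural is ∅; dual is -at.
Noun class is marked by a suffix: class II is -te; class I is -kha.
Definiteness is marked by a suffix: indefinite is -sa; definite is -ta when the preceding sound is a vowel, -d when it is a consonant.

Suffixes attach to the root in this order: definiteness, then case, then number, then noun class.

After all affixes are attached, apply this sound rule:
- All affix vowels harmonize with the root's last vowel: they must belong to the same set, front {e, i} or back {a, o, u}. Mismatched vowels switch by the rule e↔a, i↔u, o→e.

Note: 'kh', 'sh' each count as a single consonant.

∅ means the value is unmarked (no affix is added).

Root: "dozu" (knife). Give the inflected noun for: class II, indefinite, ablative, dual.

dozusagaatta

Attach definiteness indefinite -sa → dozusa.
Attach case ablative -ge → dozusage.
Attach number dual -at → dozusageat.
Attach noun class class II -te → dozusageatte.
Apply vowel harmony: dozusageatte → dozusagaatta.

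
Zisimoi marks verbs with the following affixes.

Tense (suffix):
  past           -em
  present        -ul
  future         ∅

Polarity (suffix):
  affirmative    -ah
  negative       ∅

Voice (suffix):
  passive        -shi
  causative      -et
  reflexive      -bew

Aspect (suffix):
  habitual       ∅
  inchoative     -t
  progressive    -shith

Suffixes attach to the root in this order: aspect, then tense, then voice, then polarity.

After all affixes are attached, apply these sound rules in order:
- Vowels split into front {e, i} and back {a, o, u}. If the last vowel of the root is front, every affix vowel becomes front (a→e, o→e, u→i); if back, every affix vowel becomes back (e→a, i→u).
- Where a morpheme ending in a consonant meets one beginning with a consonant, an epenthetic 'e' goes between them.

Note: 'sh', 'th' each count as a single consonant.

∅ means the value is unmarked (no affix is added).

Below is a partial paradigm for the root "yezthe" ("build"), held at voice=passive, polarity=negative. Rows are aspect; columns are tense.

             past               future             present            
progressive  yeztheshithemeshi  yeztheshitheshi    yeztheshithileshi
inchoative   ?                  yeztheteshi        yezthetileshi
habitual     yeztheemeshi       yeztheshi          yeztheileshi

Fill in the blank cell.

Attach aspect inchoative -t → yezthet.
Attach tense past -em → yezthetem.
Attach voice passive -shi → yezthetemshi.
polarity = negative: zero marking, form stays yezthetemshi.
Vowel harmony: no change.
Apply epenthesis: yezthetemshi → yezthetemeshi.

yezthetemeshi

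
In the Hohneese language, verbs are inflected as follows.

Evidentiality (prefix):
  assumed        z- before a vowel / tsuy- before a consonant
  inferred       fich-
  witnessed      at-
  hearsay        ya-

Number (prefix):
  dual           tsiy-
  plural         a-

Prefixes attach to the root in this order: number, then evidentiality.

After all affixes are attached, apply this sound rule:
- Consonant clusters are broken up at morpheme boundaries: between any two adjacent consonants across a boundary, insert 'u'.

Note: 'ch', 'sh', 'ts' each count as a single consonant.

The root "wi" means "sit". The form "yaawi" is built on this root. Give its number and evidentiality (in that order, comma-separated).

plural, hearsay

Segment: ya-a-wi.
number: a- → plural.
evidentiality: ya- → hearsay.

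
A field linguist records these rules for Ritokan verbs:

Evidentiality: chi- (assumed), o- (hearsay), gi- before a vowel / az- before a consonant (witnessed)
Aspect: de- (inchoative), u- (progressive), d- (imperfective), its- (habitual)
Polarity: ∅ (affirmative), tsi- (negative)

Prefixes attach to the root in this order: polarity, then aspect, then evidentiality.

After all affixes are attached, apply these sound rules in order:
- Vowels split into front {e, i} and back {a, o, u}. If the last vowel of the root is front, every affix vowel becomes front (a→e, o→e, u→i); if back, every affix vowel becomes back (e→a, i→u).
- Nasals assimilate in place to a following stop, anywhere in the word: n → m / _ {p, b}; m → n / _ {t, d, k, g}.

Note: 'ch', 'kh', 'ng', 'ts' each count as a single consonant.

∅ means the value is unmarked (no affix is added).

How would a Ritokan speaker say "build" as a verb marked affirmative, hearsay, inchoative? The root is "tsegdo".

odatsegdo

polarity = affirmative: zero marking, form stays tsegdo.
Attach aspect inchoative de- → detsegdo.
Attach evidentiality hearsay o- → odetsegdo.
Apply vowel harmony: odetsegdo → odatsegdo.
Nasal assimilation: no change.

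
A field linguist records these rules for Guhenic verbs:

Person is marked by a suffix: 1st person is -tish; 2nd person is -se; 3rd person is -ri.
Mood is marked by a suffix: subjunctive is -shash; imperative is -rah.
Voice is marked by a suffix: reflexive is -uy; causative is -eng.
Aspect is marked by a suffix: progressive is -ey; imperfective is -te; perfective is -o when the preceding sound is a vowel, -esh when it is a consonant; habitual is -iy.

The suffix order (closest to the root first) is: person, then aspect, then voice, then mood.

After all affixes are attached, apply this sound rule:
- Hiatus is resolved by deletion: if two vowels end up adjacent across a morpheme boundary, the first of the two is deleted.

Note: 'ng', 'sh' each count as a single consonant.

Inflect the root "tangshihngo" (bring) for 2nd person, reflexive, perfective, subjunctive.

Attach person 2nd person -se → tangshihngose.
Attach aspect perfective -o (after vowel 'e') → tangshihngoseo.
Attach voice reflexive -uy → tangshihngoseouy.
Attach mood subjunctive -shash → tangshihngoseouyshash.
Apply vowel deletion: tangshihngoseouyshash → tangshihngosuyshash.

tangshihngosuyshash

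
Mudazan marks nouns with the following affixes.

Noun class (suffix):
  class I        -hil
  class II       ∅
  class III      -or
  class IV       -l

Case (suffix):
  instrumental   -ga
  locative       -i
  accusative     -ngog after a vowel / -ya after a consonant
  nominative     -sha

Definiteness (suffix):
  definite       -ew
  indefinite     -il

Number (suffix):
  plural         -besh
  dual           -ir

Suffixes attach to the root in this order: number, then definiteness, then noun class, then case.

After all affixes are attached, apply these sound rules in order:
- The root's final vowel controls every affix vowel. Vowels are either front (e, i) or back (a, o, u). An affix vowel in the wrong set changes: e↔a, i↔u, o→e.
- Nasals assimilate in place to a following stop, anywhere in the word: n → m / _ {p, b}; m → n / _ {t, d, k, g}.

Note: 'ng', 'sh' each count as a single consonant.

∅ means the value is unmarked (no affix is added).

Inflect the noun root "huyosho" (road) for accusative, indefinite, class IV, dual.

Attach number dual -ir → huyoshoir.
Attach definiteness indefinite -il → huyoshoiril.
Attach noun class class IV -l → huyoshoirill.
Attach case accusative -ya (after consonant 'l') → huyoshoirillya.
Apply vowel harmony: huyoshoirillya → huyoshourullya.
Nasal assimilation: no change.

huyoshourullya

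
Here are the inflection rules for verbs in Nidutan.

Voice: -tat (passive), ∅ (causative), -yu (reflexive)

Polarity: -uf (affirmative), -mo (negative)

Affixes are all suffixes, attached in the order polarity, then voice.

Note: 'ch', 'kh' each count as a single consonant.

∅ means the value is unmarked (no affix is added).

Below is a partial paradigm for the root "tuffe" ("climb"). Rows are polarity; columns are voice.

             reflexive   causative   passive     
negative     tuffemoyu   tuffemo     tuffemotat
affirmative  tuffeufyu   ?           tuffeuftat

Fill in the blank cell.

tuffeuf

Attach polarity affirmative -uf → tuffeuf.
voice = causative: zero marking, form stays tuffeuf.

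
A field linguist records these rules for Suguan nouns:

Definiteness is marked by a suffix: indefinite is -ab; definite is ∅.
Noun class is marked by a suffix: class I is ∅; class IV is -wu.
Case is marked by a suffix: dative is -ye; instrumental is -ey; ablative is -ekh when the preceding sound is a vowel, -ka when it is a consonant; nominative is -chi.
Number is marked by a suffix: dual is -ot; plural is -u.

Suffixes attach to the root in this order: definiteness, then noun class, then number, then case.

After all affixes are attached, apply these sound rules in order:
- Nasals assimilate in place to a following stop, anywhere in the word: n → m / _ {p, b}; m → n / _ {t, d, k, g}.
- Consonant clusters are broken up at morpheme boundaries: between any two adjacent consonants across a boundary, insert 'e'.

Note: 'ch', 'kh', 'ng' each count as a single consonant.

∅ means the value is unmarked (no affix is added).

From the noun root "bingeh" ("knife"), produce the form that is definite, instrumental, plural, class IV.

bingehewuuey

definiteness = definite: zero marking, form stays bingeh.
Attach noun class class IV -wu → bingehwu.
Attach number plural -u → bingehwuu.
Attach case instrumental -ey → bingehwuuey.
Nasal assimilation: no change.
Apply epenthesis: bingehwuuey → bingehewuuey.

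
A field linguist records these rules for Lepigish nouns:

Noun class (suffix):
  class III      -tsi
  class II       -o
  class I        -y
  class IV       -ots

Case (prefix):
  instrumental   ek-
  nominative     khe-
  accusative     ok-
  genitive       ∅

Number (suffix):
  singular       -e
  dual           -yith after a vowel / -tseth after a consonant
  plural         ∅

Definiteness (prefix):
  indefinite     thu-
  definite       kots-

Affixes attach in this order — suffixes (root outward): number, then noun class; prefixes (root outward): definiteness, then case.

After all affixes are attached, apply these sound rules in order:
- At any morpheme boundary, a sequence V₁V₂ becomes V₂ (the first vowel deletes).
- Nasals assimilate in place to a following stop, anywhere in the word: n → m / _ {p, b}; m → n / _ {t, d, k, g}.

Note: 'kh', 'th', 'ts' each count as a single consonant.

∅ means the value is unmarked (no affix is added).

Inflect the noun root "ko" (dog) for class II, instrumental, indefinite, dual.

ekthukoyitho

Attach definiteness indefinite thu- → thuko.
Attach number dual -yith (after vowel 'o') → thukoyith.
Attach noun class class II -o → thukoyitho.
Attach case instrumental ek- → ekthukoyitho.
Vowel deletion: no change.
Nasal assimilation: no change.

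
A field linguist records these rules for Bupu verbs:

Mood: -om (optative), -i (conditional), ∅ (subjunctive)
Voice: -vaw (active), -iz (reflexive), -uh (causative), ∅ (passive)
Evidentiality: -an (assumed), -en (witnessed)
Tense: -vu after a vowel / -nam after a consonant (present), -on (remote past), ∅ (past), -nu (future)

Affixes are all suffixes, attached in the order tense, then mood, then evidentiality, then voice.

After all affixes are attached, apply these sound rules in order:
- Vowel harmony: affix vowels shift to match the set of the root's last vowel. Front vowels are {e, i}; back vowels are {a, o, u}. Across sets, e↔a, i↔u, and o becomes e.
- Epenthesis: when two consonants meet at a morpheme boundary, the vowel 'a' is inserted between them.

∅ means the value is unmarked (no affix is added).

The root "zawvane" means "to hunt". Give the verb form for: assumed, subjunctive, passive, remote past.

zawvaneenen

Attach tense remote past -on → zawvaneon.
mood = subjunctive: zero marking, form stays zawvaneon.
Attach evidentiality assumed -an → zawvaneonan.
voice = passive: zero marking, form stays zawvaneonan.
Apply vowel harmony: zawvaneonan → zawvaneenen.
Epenthesis: no change.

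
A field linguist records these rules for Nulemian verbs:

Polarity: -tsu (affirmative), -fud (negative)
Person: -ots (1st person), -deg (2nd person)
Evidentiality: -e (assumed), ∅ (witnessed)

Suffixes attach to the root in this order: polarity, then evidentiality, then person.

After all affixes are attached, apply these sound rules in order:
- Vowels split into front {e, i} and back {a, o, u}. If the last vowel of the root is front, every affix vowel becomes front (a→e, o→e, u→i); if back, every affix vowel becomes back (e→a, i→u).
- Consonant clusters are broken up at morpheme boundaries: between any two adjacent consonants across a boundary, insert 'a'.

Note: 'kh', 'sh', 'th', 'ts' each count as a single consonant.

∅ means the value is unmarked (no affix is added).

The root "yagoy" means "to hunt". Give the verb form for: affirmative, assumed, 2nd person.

Attach polarity affirmative -tsu → yagoytsu.
Attach evidentiality assumed -e → yagoytsue.
Attach person 2nd person -deg → yagoytsuedeg.
Apply vowel harmony: yagoytsuedeg → yagoytsuadag.
Apply epenthesis: yagoytsuadag → yagoyatsuadag.

yagoyatsuadag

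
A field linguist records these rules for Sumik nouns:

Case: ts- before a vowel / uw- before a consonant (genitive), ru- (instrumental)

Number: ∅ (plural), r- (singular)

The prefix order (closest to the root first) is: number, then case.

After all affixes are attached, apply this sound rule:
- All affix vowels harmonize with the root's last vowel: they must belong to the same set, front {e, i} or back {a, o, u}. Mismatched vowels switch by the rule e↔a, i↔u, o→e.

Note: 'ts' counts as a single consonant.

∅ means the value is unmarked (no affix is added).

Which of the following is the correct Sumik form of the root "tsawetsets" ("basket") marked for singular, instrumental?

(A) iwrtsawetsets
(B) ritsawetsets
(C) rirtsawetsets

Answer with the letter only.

C

Attach number singular r- → rtsawetsets.
Attach case instrumental ru- → rurtsawetsets.
Apply vowel harmony: rurtsawetsets → rirtsawetsets.
So the correct form is rirtsawetsets, option (C).
(B) ritsawetsets is wrong: it uses plural instead of singular for number.
(A) iwrtsawetsets is wrong: it uses genitive instead of instrumental for case.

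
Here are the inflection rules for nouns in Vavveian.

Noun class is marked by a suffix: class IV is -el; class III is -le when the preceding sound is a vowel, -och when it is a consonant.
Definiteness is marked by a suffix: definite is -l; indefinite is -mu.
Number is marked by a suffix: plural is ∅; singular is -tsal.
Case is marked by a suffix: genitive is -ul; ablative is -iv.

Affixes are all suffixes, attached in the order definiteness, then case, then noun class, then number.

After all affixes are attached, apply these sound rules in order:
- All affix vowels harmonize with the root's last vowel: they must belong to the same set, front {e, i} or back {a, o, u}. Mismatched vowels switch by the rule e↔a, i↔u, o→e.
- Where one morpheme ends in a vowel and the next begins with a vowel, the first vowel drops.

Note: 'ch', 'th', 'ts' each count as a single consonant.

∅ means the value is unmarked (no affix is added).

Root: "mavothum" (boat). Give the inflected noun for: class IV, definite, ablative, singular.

Attach definiteness definite -l → mavothuml.
Attach case ablative -iv → mavothumliv.
Attach noun class class IV -el → mavothumlivel.
Attach number singular -tsal → mavothumliveltsal.
Apply vowel harmony: mavothumliveltsal → mavothumluvaltsal.
Vowel deletion: no change.

mavothumluvaltsal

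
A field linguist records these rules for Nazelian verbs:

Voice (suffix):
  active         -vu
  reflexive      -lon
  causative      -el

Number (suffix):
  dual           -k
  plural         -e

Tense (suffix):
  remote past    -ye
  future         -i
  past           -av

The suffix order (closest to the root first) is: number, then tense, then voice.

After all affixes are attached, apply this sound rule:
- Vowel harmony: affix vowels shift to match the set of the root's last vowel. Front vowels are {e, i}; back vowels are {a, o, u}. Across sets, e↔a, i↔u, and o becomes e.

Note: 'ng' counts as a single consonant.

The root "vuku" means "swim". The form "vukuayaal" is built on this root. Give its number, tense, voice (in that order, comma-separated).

plural, remote past, causative

Segment: vuku-e-ye-el.
number: -e → plural.
tense: -ye → remote past.
voice: -el → causative.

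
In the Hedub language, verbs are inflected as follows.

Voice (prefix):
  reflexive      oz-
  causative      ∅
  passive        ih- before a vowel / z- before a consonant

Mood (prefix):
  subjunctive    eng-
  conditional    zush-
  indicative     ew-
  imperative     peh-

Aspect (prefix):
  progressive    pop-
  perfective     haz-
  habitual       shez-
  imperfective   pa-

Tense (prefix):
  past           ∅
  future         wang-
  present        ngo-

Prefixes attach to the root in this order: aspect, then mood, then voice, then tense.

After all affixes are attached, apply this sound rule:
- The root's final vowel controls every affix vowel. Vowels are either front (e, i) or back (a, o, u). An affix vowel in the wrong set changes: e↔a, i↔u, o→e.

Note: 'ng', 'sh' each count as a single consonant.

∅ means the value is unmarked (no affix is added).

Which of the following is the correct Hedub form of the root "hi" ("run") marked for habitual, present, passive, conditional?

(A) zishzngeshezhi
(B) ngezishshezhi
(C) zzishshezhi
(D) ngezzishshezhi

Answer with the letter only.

Attach aspect habitual shez- → shezhi.
Attach mood conditional zush- → zushshezhi.
Attach voice passive z- (before consonant 'z') → zzushshezhi.
Attach tense present ngo- → ngozzushshezhi.
Apply vowel harmony: ngozzushshezhi → ngezzishshezhi.
So the correct form is ngezzishshezhi, option (D).
(C) zzishshezhi is wrong: it uses past instead of present for tense.
(A) zishzngeshezhi is wrong: it has the affixes in the wrong order.
(B) ngezishshezhi is wrong: it uses causative instead of passive for voice.

D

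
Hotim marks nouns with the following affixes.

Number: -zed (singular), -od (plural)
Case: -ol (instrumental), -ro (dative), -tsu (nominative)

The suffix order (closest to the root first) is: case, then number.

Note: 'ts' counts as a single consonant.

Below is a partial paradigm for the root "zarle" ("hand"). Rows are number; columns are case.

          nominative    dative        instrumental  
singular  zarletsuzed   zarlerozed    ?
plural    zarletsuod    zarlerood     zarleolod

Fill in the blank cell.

zarleolzed

Attach case instrumental -ol → zarleol.
Attach number singular -zed → zarleolzed.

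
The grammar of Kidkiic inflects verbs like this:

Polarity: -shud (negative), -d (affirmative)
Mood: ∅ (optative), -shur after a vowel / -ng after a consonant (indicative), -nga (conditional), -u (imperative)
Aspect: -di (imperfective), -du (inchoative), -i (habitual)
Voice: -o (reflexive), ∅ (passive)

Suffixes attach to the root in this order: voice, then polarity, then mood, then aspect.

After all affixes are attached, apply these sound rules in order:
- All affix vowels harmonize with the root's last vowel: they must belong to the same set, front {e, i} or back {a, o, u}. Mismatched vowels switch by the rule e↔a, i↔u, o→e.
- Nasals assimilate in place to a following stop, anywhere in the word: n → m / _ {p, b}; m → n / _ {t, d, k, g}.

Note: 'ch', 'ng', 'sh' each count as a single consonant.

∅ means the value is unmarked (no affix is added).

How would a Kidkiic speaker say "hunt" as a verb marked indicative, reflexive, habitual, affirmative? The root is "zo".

zoodngu

Attach voice reflexive -o → zoo.
Attach polarity affirmative -d → zood.
Attach mood indicative -ng (after consonant 'd') → zoodng.
Attach aspect habitual -i → zoodngi.
Apply vowel harmony: zoodngi → zoodngu.
Nasal assimilation: no change.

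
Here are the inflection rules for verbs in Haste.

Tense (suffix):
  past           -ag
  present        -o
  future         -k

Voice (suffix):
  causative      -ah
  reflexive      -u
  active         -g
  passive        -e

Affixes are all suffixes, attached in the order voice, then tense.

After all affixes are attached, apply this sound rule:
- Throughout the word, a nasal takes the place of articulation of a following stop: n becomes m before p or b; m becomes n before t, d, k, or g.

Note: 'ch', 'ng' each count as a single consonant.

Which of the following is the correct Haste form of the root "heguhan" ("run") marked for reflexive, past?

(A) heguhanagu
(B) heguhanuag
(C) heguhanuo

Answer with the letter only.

B

Attach voice reflexive -u → heguhanu.
Attach tense past -ag → heguhanuag.
Nasal assimilation: no change.
So the correct form is heguhanuag, option (B).
(A) heguhanagu is wrong: it has the affixes in the wrong order.
(C) heguhanuo is wrong: it uses present instead of past for tense.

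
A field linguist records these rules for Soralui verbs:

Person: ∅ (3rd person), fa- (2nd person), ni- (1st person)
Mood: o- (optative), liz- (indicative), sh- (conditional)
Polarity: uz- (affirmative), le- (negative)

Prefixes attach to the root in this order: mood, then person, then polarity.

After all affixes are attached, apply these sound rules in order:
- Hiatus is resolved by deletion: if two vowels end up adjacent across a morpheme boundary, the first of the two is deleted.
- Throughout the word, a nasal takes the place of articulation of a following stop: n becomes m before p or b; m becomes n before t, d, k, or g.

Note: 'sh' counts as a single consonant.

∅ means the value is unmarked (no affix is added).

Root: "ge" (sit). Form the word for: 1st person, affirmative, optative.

uznoge

Attach mood optative o- → oge.
Attach person 1st person ni- → nioge.
Attach polarity affirmative uz- → uznioge.
Apply vowel deletion: uznioge → uznoge.
Nasal assimilation: no change.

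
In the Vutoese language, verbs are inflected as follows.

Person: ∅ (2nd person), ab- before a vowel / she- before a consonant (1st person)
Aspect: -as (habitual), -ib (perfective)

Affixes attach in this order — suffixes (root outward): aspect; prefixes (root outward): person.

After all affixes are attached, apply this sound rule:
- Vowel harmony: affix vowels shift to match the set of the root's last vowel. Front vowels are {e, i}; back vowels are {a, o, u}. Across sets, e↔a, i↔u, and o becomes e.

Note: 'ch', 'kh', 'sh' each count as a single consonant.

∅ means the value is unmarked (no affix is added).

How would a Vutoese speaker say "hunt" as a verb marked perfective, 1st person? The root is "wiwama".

shawiwamaub

Attach aspect perfective -ib → wiwamaib.
Attach person 1st person she- (before consonant 'w') → shewiwamaib.
Apply vowel harmony: shewiwamaib → shawiwamaub.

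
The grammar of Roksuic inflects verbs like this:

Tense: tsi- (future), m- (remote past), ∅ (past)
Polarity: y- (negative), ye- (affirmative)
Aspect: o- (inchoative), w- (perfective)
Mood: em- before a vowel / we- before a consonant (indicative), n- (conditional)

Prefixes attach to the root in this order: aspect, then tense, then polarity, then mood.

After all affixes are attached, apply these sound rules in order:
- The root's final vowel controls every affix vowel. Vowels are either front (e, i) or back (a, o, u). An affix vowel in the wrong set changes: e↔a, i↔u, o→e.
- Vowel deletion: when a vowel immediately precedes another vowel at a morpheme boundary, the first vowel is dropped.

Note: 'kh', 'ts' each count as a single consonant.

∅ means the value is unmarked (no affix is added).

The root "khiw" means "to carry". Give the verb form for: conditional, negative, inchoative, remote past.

nymekhiw

Attach aspect inchoative o- → okhiw.
Attach tense remote past m- → mokhiw.
Attach polarity negative y- → ymokhiw.
Attach mood conditional n- → nymokhiw.
Apply vowel harmony: nymokhiw → nymekhiw.
Vowel deletion: no change.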